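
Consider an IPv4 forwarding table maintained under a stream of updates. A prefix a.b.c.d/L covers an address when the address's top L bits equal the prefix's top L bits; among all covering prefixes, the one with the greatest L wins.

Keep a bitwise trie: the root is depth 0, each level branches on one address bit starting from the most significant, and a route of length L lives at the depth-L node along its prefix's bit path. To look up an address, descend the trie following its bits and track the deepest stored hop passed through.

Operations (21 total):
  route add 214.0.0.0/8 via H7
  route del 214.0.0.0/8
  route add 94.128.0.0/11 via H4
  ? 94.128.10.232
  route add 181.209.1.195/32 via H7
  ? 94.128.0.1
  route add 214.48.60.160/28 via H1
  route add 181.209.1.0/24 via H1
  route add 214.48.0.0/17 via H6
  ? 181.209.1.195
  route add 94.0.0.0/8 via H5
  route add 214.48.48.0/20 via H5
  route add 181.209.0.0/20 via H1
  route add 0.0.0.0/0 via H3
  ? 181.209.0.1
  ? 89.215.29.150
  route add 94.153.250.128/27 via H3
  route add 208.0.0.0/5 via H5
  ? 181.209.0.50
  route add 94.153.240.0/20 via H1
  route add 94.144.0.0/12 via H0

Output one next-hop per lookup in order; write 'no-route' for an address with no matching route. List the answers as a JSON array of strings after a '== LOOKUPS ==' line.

Apply in order:
  add 214.0.0.0/8 -> H7 at depth 8
  - 214.0.0.0/8 clear@8
  add 94.128.0.0/11 -> H4 at depth 11
  lookup 94.128.10.232: bits 01011110100 walk d0:-→d1:-→d2:-→d3:-→d4:-→d5:-→d6:-→d7:-→d8:-→d9:-→d10:-→d11:H4 -> H4
  add 181.209.1.195/32 -> H7 at depth 32
  lookup 94.128.0.1: bits 01011110100 walk d0:-→d1:-→d2:-→d3:-→d4:-→d5:-→d6:-→d7:-→d8:-→d9:-→d10:-→d11:H4 -> H4
  add 214.48.60.160/28 -> H1 at depth 28
  add 181.209.1.0/24 -> H1 at depth 24
  add 214.48.0.0/17 -> H6 at depth 17
  lookup 181.209.1.195: bits 10110101110100010000000111000011 walk d0:-→d1:-→d2:-→d3:-→d4:-→d5:-→d6:-→d7:-→d8:-→d9:-→d10:-→d11:-→d12:-→d13:-→d14:-→d15:-→d16:-→d17:-→d18:-→d19:-→d20:-→d21:-→d22:-→d23:-→d24:H1→d25:-→d26:-→d27:-→d28:-→d29:-→d30:-→d31:-→d32:H7 -> H7
  add 94.0.0.0/8 -> H5 at depth 8
  add 214.48.48.0/20 -> H5 at depth 20
  add 181.209.0.0/20 -> H1 at depth 20
  add 0.0.0.0/0 -> H3 at depth 0
  lookup 181.209.0.1: bits 10110101110100010000000 walk d0:H3→d1:-→d2:-→d3:-→d4:-→d5:-→d6:-→d7:-→d8:-→d9:-→d10:-→d11:-→d12:-→d13:-→d14:-→d15:-→d16:-→d17:-→d18:-→d19:-→d20:H1→d21:-→d22:-→d23:- -> H1
  lookup 89.215.29.150: bits 01011 walk d0:H3→d1:-→d2:-→d3:-→d4:-→d5:- -> H3
  add 94.153.250.128/27 -> H3 at depth 27
  add 208.0.0.0/5 -> H5 at depth 5
  lookup 181.209.0.50: bits 10110101110100010000000 walk d0:H3→d1:-→d2:-→d3:-→d4:-→d5:-→d6:-→d7:-→d8:-→d9:-→d10:-→d11:-→d12:-→d13:-→d14:-→d15:-→d16:-→d17:-→d18:-→d19:-→d20:H1→d21:-→d22:-→d23:- -> H1
  add 94.153.240.0/20 -> H1 at depth 20
  add 94.144.0.0/12 -> H0 at depth 12

== LOOKUPS ==
["H4","H4","H7","H1","H3","H1"]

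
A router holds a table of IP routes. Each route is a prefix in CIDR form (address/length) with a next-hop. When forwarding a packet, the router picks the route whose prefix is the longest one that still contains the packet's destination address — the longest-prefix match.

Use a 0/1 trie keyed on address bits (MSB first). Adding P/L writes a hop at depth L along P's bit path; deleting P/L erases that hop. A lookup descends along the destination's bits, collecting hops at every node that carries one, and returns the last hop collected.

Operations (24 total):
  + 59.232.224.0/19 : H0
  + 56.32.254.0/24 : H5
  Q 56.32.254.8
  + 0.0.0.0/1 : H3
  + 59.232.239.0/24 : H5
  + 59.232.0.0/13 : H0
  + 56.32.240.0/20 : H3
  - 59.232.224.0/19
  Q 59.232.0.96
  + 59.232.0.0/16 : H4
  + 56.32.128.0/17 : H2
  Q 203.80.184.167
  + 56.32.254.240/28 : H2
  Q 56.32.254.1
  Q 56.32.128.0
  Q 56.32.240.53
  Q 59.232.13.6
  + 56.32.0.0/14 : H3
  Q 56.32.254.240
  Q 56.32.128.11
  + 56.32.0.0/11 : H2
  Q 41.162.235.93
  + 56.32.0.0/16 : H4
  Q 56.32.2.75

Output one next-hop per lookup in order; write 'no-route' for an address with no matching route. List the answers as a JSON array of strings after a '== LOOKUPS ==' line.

Process each operation:
  + 59.232.224.0/19 (H0) depth=19
  + 56.32.254.0/24 (H5) depth=24
  lookup 56.32.254.8: bits 001110000010000011111110 walk d0:-→d1:-→d2:-→d3:-→d4:-→d5:-→d6:-→d7:-→d8:-→d9:-→d10:-→d11:-→d12:-→d13:-→d14:-→d15:-→d16:-→d17:-→d18:-→d19:-→d20:-→d21:-→d22:-→d23:-→d24:H5 -> H5
  + 0.0.0.0/1 (H3) depth=1
  + 59.232.239.0/24 (H5) depth=24
  + 59.232.0.0/13 (H0) depth=13
  + 56.32.240.0/20 (H3) depth=20
  - 59.232.224.0/19 clear@19
  lookup 59.232.0.96: bits 0011101111101000 walk d0:-→d1:H3→d2:-→d3:-→d4:-→d5:-→d6:-→d7:-→d8:-→d9:-→d10:-→d11:-→d12:-→d13:H0→d14:-→d15:-→d16:- -> H0
  + 59.232.0.0/16 (H4) depth=16
  + 56.32.128.0/17 (H2) depth=17
  lookup 203.80.184.167: bits ε walk d0:- -> no-route
  + 56.32.254.240/28 (H2) depth=28
  lookup 56.32.254.1: bits 001110000010000011111110 walk d0:-→d1:H3→d2:-→d3:-→d4:-→d5:-→d6:-→d7:-→d8:-→d9:-→d10:-→d11:-→d12:-→d13:-→d14:-→d15:-→d16:-→d17:H2→d18:-→d19:-→d20:H3→d21:-→d22:-→d23:-→d24:H5 -> H5
  lookup 56.32.128.0: bits 00111000001000001 walk d0:-→d1:H3→d2:-→d3:-→d4:-→d5:-→d6:-→d7:-→d8:-→d9:-→d10:-→d11:-→d12:-→d13:-→d14:-→d15:-→d16:-→d17:H2 -> H2
  lookup 56.32.240.53: bits 00111000001000001111 walk d0:-→d1:H3→d2:-→d3:-→d4:-→d5:-→d6:-→d7:-→d8:-→d9:-→d10:-→d11:-→d12:-→d13:-→d14:-→d15:-→d16:-→d17:H2→d18:-→d19:-→d20:H3 -> H3
  lookup 59.232.13.6: bits 0011101111101000 walk d0:-→d1:H3→d2:-→d3:-→d4:-→d5:-→d6:-→d7:-→d8:-→d9:-→d10:-→d11:-→d12:-→d13:H0→d14:-→d15:-→d16:H4 -> H4
  + 56.32.0.0/14 (H3) depth=14
  lookup 56.32.254.240: bits 0011100000100000111111101111 walk d0:-→d1:H3→d2:-→d3:-→d4:-→d5:-→d6:-→d7:-→d8:-→d9:-→d10:-→d11:-→d12:-→d13:-→d14:H3→d15:-→d16:-→d17:H2→d18:-→d19:-→d20:H3→d21:-→d22:-→d23:-→d24:H5→d25:-→d26:-→d27:-→d28:H2 -> H2
  lookup 56.32.128.11: bits 00111000001000001 walk d0:-→d1:H3→d2:-→d3:-→d4:-→d5:-→d6:-→d7:-→d8:-→d9:-→d10:-→d11:-→d12:-→d13:-→d14:H3→d15:-→d16:-→d17:H2 -> H2
  + 56.32.0.0/11 (H2) depth=11
  lookup 41.162.235.93: bits 001 walk d0:-→d1:H3→d2:-→d3:- -> H3
  + 56.32.0.0/16 (H4) depth=16
  lookup 56.32.2.75: bits 0011100000100000 walk d0:-→d1:H3→d2:-→d3:-→d4:-→d5:-→d6:-→d7:-→d8:-→d9:-→d10:-→d11:H2→d12:-→d13:-→d14:H3→d15:-→d16:H4 -> H4

== LOOKUPS ==
["H5","H0","no-route","H5","H2","H3","H4","H2","H2","H3","H4"]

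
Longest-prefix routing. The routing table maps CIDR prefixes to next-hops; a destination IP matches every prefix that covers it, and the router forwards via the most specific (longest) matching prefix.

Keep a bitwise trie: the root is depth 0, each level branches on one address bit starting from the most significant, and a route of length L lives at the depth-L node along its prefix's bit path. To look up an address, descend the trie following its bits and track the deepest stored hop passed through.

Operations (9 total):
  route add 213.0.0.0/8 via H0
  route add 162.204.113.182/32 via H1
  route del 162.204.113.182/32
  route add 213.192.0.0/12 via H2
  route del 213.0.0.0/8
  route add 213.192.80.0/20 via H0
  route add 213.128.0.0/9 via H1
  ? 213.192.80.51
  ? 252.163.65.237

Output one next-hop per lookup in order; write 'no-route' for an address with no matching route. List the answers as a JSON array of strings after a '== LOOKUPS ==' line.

Apply in order:
  + 213.0.0.0/8 (H0) depth=8
  + 162.204.113.182/32 (H1) depth=32
  - 162.204.113.182/32 clear@32
  + 213.192.0.0/12 (H2) depth=12
  - 213.0.0.0/8 clear@8
  + 213.192.80.0/20 (H0) depth=20
  + 213.128.0.0/9 (H1) depth=9
  Q 213.192.80.51: descend 11010101110000000101 ; hops seen [H1,H2,H0] ; pick H0
  Q 252.163.65.237: descend 11 ; hops seen [∅] ; pick no-route

== LOOKUPS ==
["H0","no-route"]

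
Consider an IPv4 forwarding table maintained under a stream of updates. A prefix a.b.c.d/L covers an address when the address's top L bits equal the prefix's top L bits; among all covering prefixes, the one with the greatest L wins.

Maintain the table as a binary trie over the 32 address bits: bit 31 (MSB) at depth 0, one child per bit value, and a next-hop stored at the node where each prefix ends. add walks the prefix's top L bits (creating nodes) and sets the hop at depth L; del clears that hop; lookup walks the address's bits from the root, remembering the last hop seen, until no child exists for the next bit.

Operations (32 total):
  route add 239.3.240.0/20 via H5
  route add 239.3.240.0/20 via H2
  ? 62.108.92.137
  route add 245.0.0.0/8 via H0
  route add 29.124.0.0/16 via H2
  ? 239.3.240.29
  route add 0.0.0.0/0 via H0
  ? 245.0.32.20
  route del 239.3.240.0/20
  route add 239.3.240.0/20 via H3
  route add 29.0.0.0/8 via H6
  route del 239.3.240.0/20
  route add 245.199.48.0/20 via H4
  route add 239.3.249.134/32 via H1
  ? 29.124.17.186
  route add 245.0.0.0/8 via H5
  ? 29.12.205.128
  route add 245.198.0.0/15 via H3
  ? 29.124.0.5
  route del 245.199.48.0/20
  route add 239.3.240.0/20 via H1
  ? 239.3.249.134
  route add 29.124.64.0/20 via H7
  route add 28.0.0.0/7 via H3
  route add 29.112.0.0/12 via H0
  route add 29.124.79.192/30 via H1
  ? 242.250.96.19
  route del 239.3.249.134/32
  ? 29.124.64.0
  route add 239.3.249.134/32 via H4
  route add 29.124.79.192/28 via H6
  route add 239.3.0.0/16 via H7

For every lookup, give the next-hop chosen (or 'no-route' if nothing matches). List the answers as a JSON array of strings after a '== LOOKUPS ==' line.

Apply in order:
  + 239.3.240.0/20 (H5) depth=20
  + 239.3.240.0/20 (H2) depth=20
  lookup 62.108.92.137: bits ε walk d0:- -> no-route
  + 245.0.0.0/8 (H0) depth=8
  + 29.124.0.0/16 (H2) depth=16
  lookup 239.3.240.29: bits 11101111000000111111 walk d0:-→d1:-→d2:-→d3:-→d4:-→d5:-→d6:-→d7:-→d8:-→d9:-→d10:-→d11:-→d12:-→d13:-→d14:-→d15:-→d16:-→d17:-→d18:-→d19:-→d20:H2 -> H2
  + 0.0.0.0/0 (H0) depth=0
  lookup 245.0.32.20: bits 11110101 walk d0:H0→d1:-→d2:-→d3:-→d4:-→d5:-→d6:-→d7:-→d8:H0 -> H0
  del 239.3.240.0/20 (clear depth 20)
  + 239.3.240.0/20 (H3) depth=20
  + 29.0.0.0/8 (H6) depth=8
  del 239.3.240.0/20 (clear depth 20)
  + 245.199.48.0/20 (H4) depth=20
  + 239.3.249.134/32 (H1) depth=32
  lookup 29.124.17.186: bits 0001110101111100 walk d0:H0→d1:-→d2:-→d3:-→d4:-→d5:-→d6:-→d7:-→d8:H6→d9:-→d10:-→d11:-→d12:-→d13:-→d14:-→d15:-→d16:H2 -> H2
  + 245.0.0.0/8 (H5) depth=8
  lookup 29.12.205.128: bits 000111010 walk d0:H0→d1:-→d2:-→d3:-→d4:-→d5:-→d6:-→d7:-→d8:H6→d9:- -> H6
  + 245.198.0.0/15 (H3) depth=15
  lookup 29.124.0.5: bits 0001110101111100 walk d0:H0→d1:-→d2:-→d3:-→d4:-→d5:-→d6:-→d7:-→d8:H6→d9:-→d10:-→d11:-→d12:-→d13:-→d14:-→d15:-→d16:H2 -> H2
  del 245.199.48.0/20 (clear depth 20)
  + 239.3.240.0/20 (H1) depth=20
  lookup 239.3.249.134: bits 11101111000000111111100110000110 walk d0:H0→d1:-→d2:-→d3:-→d4:-→d5:-→d6:-→d7:-→d8:-→d9:-→d10:-→d11:-→d12:-→d13:-→d14:-→d15:-→d16:-→d17:-→d18:-→d19:-→d20:H1→d21:-→d22:-→d23:-→d24:-→d25:-→d26:-→d27:-→d28:-→d29:-→d30:-→d31:-→d32:H1 -> H1
  + 29.124.64.0/20 (H7) depth=20
  + 28.0.0.0/7 (H3) depth=7
  + 29.112.0.0/12 (H0) depth=12
  + 29.124.79.192/30 (H1) depth=30
  lookup 242.250.96.19: bits 11110 walk d0:H0→d1:-→d2:-→d3:-→d4:-→d5:- -> H0
  del 239.3.249.134/32 (clear depth 32)
  lookup 29.124.64.0: bits 00011101011111000100 walk d0:H0→d1:-→d2:-→d3:-→d4:-→d5:-→d6:-→d7:H3→d8:H6→d9:-→d10:-→d11:-→d12:H0→d13:-→d14:-→d15:-→d16:H2→d17:-→d18:-→d19:-→d20:H7 -> H7
  + 239.3.249.134/32 (H4) depth=32
  + 29.124.79.192/28 (H6) depth=28
  + 239.3.0.0/16 (H7) depth=16

== LOOKUPS ==
["no-route","H2","H0","H2","H6","H2","H1","H0","H7"]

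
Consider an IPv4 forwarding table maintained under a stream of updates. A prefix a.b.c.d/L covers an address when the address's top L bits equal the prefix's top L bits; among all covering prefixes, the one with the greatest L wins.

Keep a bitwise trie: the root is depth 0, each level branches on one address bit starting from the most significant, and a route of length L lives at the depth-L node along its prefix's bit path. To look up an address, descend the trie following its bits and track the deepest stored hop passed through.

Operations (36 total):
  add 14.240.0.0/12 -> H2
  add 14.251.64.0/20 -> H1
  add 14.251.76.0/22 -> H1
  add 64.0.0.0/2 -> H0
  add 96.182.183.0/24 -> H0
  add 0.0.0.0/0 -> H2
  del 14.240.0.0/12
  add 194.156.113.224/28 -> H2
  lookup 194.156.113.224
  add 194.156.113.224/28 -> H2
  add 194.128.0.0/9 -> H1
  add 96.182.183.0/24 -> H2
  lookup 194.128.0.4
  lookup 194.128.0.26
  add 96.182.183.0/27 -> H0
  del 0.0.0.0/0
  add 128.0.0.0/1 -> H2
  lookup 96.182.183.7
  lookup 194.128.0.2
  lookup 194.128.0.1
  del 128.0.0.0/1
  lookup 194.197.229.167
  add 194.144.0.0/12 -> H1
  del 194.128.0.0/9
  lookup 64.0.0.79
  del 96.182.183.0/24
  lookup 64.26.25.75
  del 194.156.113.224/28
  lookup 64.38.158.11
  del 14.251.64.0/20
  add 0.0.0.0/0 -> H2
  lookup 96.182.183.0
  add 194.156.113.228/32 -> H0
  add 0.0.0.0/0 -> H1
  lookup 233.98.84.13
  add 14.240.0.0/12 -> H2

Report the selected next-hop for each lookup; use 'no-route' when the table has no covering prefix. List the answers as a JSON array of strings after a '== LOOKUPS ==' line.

Trace:
  + 14.240.0.0/12 (H2) depth=12
  + 14.251.64.0/20 (H1) depth=20
  + 14.251.76.0/22 (H1) depth=22
  + 64.0.0.0/2 (H0) depth=2
  + 96.182.183.0/24 (H0) depth=24
  + 0.0.0.0/0 (H2) depth=0
  del 14.240.0.0/12 (clear depth 12)
  + 194.156.113.224/28 (H2) depth=28
  lookup 194.156.113.224: bits 1100001010011100011100011110 walk d0:H2→d1:-→d2:-→d3:-→d4:-→d5:-→d6:-→d7:-→d8:-→d9:-→d10:-→d11:-→d12:-→d13:-→d14:-→d15:-→d16:-→d17:-→d18:-→d19:-→d20:-→d21:-→d22:-→d23:-→d24:-→d25:-→d26:-→d27:-→d28:H2 -> H2
  + 194.156.113.224/28 (H2) depth=28
  + 194.128.0.0/9 (H1) depth=9
  + 96.182.183.0/24 (H2) depth=24
  lookup 194.128.0.4: bits 11000010100 walk d0:H2→d1:-→d2:-→d3:-→d4:-→d5:-→d6:-→d7:-→d8:-→d9:H1→d10:-→d11:- -> H1
  lookup 194.128.0.26: bits 11000010100 walk d0:H2→d1:-→d2:-→d3:-→d4:-→d5:-→d6:-→d7:-→d8:-→d9:H1→d10:-→d11:- -> H1
  + 96.182.183.0/27 (H0) depth=27
  del 0.0.0.0/0 (clear depth 0)
  + 128.0.0.0/1 (H2) depth=1
  lookup 96.182.183.7: bits 011000001011011010110111000 walk d0:-→d1:-→d2:H0→d3:-→d4:-→d5:-→d6:-→d7:-→d8:-→d9:-→d10:-→d11:-→d12:-→d13:-→d14:-→d15:-→d16:-→d17:-→d18:-→d19:-→d20:-→d21:-→d22:-→d23:-→d24:H2→d25:-→d26:-→d27:H0 -> H0
  lookup 194.128.0.2: bits 11000010100 walk d0:-→d1:H2→d2:-→d3:-→d4:-→d5:-→d6:-→d7:-→d8:-→d9:H1→d10:-→d11:- -> H1
  lookup 194.128.0.1: bits 11000010100 walk d0:-→d1:H2→d2:-→d3:-→d4:-→d5:-→d6:-→d7:-→d8:-→d9:H1→d10:-→d11:- -> H1
  del 128.0.0.0/1 (clear depth 1)
  lookup 194.197.229.167: bits 110000101 walk d0:-→d1:-→d2:-→d3:-→d4:-→d5:-→d6:-→d7:-→d8:-→d9:H1 -> H1
  + 194.144.0.0/12 (H1) depth=12
  del 194.128.0.0/9 (clear depth 9)
  lookup 64.0.0.79: bits 01 walk d0:-→d1:-→d2:H0 -> H0
  del 96.182.183.0/24 (clear depth 24)
  lookup 64.26.25.75: bits 01 walk d0:-→d1:-→d2:H0 -> H0
  del 194.156.113.224/28 (clear depth 28)
  lookup 64.38.158.11: bits 01 walk d0:-→d1:-→d2:H0 -> H0
  del 14.251.64.0/20 (clear depth 20)
  + 0.0.0.0/0 (H2) depth=0
  lookup 96.182.183.0: bits 011000001011011010110111000 walk d0:H2→d1:-→d2:H0→d3:-→d4:-→d5:-→d6:-→d7:-→d8:-→d9:-→d10:-→d11:-→d12:-→d13:-→d14:-→d15:-→d16:-→d17:-→d18:-→d19:-→d20:-→d21:-→d22:-→d23:-→d24:-→d25:-→d26:-→d27:H0 -> H0
  + 194.156.113.228/32 (H0) depth=32
  + 0.0.0.0/0 (H1) depth=0
  lookup 233.98.84.13: bits 11 walk d0:H1→d1:-→d2:- -> H1
  + 14.240.0.0/12 (H2) depth=12

== LOOKUPS ==
["H2","H1","H1","H0","H1","H1","H1","H0","H0","H0","H0","H1"]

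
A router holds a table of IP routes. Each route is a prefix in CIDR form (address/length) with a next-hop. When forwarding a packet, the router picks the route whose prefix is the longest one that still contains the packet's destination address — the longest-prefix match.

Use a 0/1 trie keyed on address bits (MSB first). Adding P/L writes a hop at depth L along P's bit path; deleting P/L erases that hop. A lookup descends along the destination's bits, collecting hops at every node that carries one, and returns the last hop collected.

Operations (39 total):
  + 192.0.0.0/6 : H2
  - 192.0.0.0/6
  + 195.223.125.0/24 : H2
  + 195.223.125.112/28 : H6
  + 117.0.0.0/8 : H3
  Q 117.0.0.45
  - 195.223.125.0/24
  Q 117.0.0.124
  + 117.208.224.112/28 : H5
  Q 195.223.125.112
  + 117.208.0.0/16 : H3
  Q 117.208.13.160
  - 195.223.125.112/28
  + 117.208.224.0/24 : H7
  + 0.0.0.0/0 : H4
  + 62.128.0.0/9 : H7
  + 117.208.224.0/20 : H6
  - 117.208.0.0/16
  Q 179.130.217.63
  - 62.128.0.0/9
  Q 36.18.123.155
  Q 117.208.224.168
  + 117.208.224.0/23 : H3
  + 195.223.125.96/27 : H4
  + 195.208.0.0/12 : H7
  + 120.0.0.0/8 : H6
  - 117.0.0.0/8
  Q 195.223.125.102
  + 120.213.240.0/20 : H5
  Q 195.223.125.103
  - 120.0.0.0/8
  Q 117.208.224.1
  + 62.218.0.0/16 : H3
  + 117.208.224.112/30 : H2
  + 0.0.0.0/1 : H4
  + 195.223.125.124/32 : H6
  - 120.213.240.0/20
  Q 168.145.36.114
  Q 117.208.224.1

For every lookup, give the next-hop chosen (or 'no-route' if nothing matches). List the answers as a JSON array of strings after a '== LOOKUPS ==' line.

Apply in order:
  add 192.0.0.0/6 -> H2 at depth 6
  del 192.0.0.0/6 (clear depth 6)
  add 195.223.125.0/24 -> H2 at depth 24
  add 195.223.125.112/28 -> H6 at depth 28
  add 117.0.0.0/8 -> H3 at depth 8
  lookup 117.0.0.45: bits 01110101 walk d0:-→d1:-→d2:-→d3:-→d4:-→d5:-→d6:-→d7:-→d8:H3 -> H3
  del 195.223.125.0/24 (clear depth 24)
  lookup 117.0.0.124: bits 01110101 walk d0:-→d1:-→d2:-→d3:-→d4:-→d5:-→d6:-→d7:-→d8:H3 -> H3
  add 117.208.224.112/28 -> H5 at depth 28
  lookup 195.223.125.112: bits 1100001111011111011111010111 walk d0:-→d1:-→d2:-→d3:-→d4:-→d5:-→d6:-→d7:-→d8:-→d9:-→d10:-→d11:-→d12:-→d13:-→d14:-→d15:-→d16:-→d17:-→d18:-→d19:-→d20:-→d21:-→d22:-→d23:-→d24:-→d25:-→d26:-→d27:-→d28:H6 -> H6
  add 117.208.0.0/16 -> H3 at depth 16
  lookup 117.208.13.160: bits 0111010111010000 walk d0:-→d1:-→d2:-→d3:-→d4:-→d5:-→d6:-→d7:-→d8:H3→d9:-→d10:-→d11:-→d12:-→d13:-→d14:-→d15:-→d16:H3 -> H3
  del 195.223.125.112/28 (clear depth 28)
  add 117.208.224.0/24 -> H7 at depth 24
  add 0.0.0.0/0 -> H4 at depth 0
  add 62.128.0.0/9 -> H7 at depth 9
  add 117.208.224.0/20 -> H6 at depth 20
  del 117.208.0.0/16 (clear depth 16)
  lookup 179.130.217.63: bits 1 walk d0:H4→d1:- -> H4
  del 62.128.0.0/9 (clear depth 9)
  lookup 36.18.123.155: bits 001 walk d0:H4→d1:-→d2:-→d3:- -> H4
  lookup 117.208.224.168: bits 011101011101000011100000 walk d0:H4→d1:-→d2:-→d3:-→d4:-→d5:-→d6:-→d7:-→d8:H3→d9:-→d10:-→d11:-→d12:-→d13:-→d14:-→d15:-→d16:-→d17:-→d18:-→d19:-→d20:H6→d21:-→d22:-→d23:-→d24:H7 -> H7
  add 117.208.224.0/23 -> H3 at depth 23
  add 195.223.125.96/27 -> H4 at depth 27
  add 195.208.0.0/12 -> H7 at depth 12
  add 120.0.0.0/8 -> H6 at depth 8
  del 117.0.0.0/8 (clear depth 8)
  lookup 195.223.125.102: bits 110000111101111101111101011 walk d0:H4→d1:-→d2:-→d3:-→d4:-→d5:-→d6:-→d7:-→d8:-→d9:-→d10:-→d11:-→d12:H7→d13:-→d14:-→d15:-→d16:-→d17:-→d18:-→d19:-→d20:-→d21:-→d22:-→d23:-→d24:-→d25:-→d26:-→d27:H4 -> H4
  add 120.213.240.0/20 -> H5 at depth 20
  lookup 195.223.125.103: bits 110000111101111101111101011 walk d0:H4→d1:-→d2:-→d3:-→d4:-→d5:-→d6:-→d7:-→d8:-→d9:-→d10:-→d11:-→d12:H7→d13:-→d14:-→d15:-→d16:-→d17:-→d18:-→d19:-→d20:-→d21:-→d22:-→d23:-→d24:-→d25:-→d26:-→d27:H4 -> H4
  del 120.0.0.0/8 (clear depth 8)
  lookup 117.208.224.1: bits 0111010111010000111000000 walk d0:H4→d1:-→d2:-→d3:-→d4:-→d5:-→d6:-→d7:-→d8:-→d9:-→d10:-→d11:-→d12:-→d13:-→d14:-→d15:-→d16:-→d17:-→d18:-→d19:-→d20:H6→d21:-→d22:-→d23:H3→d24:H7→d25:- -> H7
  add 62.218.0.0/16 -> H3 at depth 16
  add 117.208.224.112/30 -> H2 at depth 30
  add 0.0.0.0/1 -> H4 at depth 1
  add 195.223.125.124/32 -> H6 at depth 32
  del 120.213.240.0/20 (clear depth 20)
  lookup 168.145.36.114: bits 1 walk d0:H4→d1:- -> H4
  lookup 117.208.224.1: bits 0111010111010000111000000 walk d0:H4→d1:H4→d2:-→d3:-→d4:-→d5:-→d6:-→d7:-→d8:-→d9:-→d10:-→d11:-→d12:-→d13:-→d14:-→d15:-→d16:-→d17:-→d18:-→d19:-→d20:H6→d21:-→d22:-→d23:H3→d24:H7→d25:- -> H7

== LOOKUPS ==
["H3","H3","H6","H3","H4","H4","H7","H4","H4","H7","H4","H7"]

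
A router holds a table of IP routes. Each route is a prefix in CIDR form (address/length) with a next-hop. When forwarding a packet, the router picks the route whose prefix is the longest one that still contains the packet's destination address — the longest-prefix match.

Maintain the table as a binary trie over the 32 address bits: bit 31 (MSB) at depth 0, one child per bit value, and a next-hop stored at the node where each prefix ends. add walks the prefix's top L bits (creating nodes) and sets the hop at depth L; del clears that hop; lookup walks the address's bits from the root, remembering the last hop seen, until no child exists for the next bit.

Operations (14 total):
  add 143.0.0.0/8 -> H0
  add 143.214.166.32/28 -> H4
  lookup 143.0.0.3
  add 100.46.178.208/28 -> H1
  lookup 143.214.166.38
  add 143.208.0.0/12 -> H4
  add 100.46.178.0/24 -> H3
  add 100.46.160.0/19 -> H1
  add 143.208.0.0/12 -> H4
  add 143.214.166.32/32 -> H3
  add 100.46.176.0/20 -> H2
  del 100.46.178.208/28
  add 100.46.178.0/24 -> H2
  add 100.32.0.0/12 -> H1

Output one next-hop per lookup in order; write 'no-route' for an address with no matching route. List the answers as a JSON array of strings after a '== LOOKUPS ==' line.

Trace:
  add 143.0.0.0/8 -> H0 at depth 8
  add 143.214.166.32/28 -> H4 at depth 28
  Q 143.0.0.3: descend 10001111 ; hops seen [H0] ; pick H0
  add 100.46.178.208/28 -> H1 at depth 28
  Q 143.214.166.38: descend 1000111111010110101001100010 ; hops seen [H0,H4] ; pick H4
  add 143.208.0.0/12 -> H4 at depth 12
  add 100.46.178.0/24 -> H3 at depth 24
  add 100.46.160.0/19 -> H1 at depth 19
  add 143.208.0.0/12 -> H4 at depth 12
  add 143.214.166.32/32 -> H3 at depth 32
  add 100.46.176.0/20 -> H2 at depth 20
  - 100.46.178.208/28 clear@28
  add 100.46.178.0/24 -> H2 at depth 24
  add 100.32.0.0/12 -> H1 at depth 12

== LOOKUPS ==
["H0","H4"]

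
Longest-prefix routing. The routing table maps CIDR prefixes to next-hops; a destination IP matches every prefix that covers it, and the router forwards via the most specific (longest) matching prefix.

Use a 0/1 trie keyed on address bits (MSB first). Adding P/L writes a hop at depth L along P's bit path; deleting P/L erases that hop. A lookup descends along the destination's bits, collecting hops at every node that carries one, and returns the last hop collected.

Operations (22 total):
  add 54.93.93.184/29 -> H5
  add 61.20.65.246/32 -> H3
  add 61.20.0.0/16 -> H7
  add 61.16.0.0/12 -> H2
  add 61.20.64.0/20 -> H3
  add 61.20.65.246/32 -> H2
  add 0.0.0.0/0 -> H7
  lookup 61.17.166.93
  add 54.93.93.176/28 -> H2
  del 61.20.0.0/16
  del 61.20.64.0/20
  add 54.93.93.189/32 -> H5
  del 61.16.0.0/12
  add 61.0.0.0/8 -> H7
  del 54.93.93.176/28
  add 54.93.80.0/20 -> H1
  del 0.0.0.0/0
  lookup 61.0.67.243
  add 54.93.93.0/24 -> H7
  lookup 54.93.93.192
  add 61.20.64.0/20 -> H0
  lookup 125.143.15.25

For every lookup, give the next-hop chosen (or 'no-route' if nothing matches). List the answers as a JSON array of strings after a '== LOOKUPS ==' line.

Process each operation:
  add 54.93.93.184/29 -> H5 at depth 29
  add 61.20.65.246/32 -> H3 at depth 32
  add 61.20.0.0/16 -> H7 at depth 16
  add 61.16.0.0/12 -> H2 at depth 12
  add 61.20.64.0/20 -> H3 at depth 20
  add 61.20.65.246/32 -> H2 at depth 32
  add 0.0.0.0/0 -> H7 at depth 0
  lookup 61.17.166.93: bits 0011110100010 walk d0:H7→d1:-→d2:-→d3:-→d4:-→d5:-→d6:-→d7:-→d8:-→d9:-→d10:-→d11:-→d12:H2→d13:- -> H2
  add 54.93.93.176/28 -> H2 at depth 28
  del 61.20.0.0/16 (clear depth 16)
  del 61.20.64.0/20 (clear depth 20)
  add 54.93.93.189/32 -> H5 at depth 32
  del 61.16.0.0/12 (clear depth 12)
  add 61.0.0.0/8 -> H7 at depth 8
  del 54.93.93.176/28 (clear depth 28)
  add 54.93.80.0/20 -> H1 at depth 20
  del 0.0.0.0/0 (clear depth 0)
  lookup 61.0.67.243: bits 00111101000 walk d0:-→d1:-→d2:-→d3:-→d4:-→d5:-→d6:-→d7:-→d8:H7→d9:-→d10:-→d11:- -> H7
  add 54.93.93.0/24 -> H7 at depth 24
  lookup 54.93.93.192: bits 0011011001011101010111011 walk d0:-→d1:-→d2:-→d3:-→d4:-→d5:-→d6:-→d7:-→d8:-→d9:-→d10:-→d11:-→d12:-→d13:-→d14:-→d15:-→d16:-→d17:-→d18:-→d19:-→d20:H1→d21:-→d22:-→d23:-→d24:H7→d25:- -> H7
  add 61.20.64.0/20 -> H0 at depth 20
  lookup 125.143.15.25: bits 0 walk d0:-→d1:- -> no-route

== LOOKUPS ==
["H2","H7","H7","no-route"]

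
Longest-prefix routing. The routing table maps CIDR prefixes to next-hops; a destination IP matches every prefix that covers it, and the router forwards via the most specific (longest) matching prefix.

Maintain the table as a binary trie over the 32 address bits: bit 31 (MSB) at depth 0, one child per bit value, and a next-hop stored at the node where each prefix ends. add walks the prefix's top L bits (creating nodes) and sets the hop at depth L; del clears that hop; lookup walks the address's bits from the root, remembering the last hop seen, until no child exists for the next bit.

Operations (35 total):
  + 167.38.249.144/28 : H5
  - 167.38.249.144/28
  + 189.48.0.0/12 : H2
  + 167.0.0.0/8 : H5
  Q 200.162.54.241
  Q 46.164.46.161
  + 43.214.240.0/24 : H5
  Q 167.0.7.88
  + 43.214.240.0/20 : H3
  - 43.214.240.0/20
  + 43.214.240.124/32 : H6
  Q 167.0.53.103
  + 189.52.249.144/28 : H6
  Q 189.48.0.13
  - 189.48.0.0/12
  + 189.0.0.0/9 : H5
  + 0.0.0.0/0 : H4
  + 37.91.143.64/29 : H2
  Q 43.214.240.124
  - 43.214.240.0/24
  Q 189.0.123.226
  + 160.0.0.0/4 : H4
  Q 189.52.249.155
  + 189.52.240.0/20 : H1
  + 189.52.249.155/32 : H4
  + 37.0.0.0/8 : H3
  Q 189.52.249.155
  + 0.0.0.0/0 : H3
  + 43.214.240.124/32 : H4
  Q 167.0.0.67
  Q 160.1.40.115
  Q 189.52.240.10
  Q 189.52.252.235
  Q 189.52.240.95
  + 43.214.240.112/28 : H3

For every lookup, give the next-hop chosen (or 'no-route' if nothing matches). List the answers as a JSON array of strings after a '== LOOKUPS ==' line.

Apply in order:
  + 167.38.249.144/28 (H5) depth=28
  del 167.38.249.144/28 (clear depth 28)
  + 189.48.0.0/12 (H2) depth=12
  + 167.0.0.0/8 (H5) depth=8
  ? 200.162.54.241  path d0:-→d1:-  best=no-route
  ? 46.164.46.161  path d0:-  best=no-route
  + 43.214.240.0/24 (H5) depth=24
  ? 167.0.7.88  path d0:-→d1:-→d2:-→d3:-→d4:-→d5:-→d6:-→d7:-→d8:H5→d9:-→d10:-  best=H5
  + 43.214.240.0/20 (H3) depth=20
  del 43.214.240.0/20 (clear depth 20)
  + 43.214.240.124/32 (H6) depth=32
  ? 167.0.53.103  path d0:-→d1:-→d2:-→d3:-→d4:-→d5:-→d6:-→d7:-→d8:H5→d9:-→d10:-  best=H5
  + 189.52.249.144/28 (H6) depth=28
  ? 189.48.0.13  path d0:-→d1:-→d2:-→d3:-→d4:-→d5:-→d6:-→d7:-→d8:-→d9:-→d10:-→d11:-→d12:H2→d13:-  best=H2
  del 189.48.0.0/12 (clear depth 12)
  + 189.0.0.0/9 (H5) depth=9
  + 0.0.0.0/0 (H4) depth=0
  + 37.91.143.64/29 (H2) depth=29
  ? 43.214.240.124  path d0:H4→d1:-→d2:-→d3:-→d4:-→d5:-→d6:-→d7:-→d8:-→d9:-→d10:-→d11:-→d12:-→d13:-→d14:-→d15:-→d16:-→d17:-→d18:-→d19:-→d20:-→d21:-→d22:-→d23:-→d24:H5→d25:-→d26:-→d27:-→d28:-→d29:-→d30:-→d31:-→d32:H6  best=H6
  del 43.214.240.0/24 (clear depth 24)
  ? 189.0.123.226  path d0:H4→d1:-→d2:-→d3:-→d4:-→d5:-→d6:-→d7:-→d8:-→d9:H5→d10:-  best=H5
  + 160.0.0.0/4 (H4) depth=4
  ? 189.52.249.155  path d0:H4→d1:-→d2:-→d3:-→d4:-→d5:-→d6:-→d7:-→d8:-→d9:H5→d10:-→d11:-→d12:-→d13:-→d14:-→d15:-→d16:-→d17:-→d18:-→d19:-→d20:-→d21:-→d22:-→d23:-→d24:-→d25:-→d26:-→d27:-→d28:H6  best=H6
  + 189.52.240.0/20 (H1) depth=20
  + 189.52.249.155/32 (H4) depth=32
  + 37.0.0.0/8 (H3) depth=8
  ? 189.52.249.155  path d0:H4→d1:-→d2:-→d3:-→d4:-→d5:-→d6:-→d7:-→d8:-→d9:H5→d10:-→d11:-→d12:-→d13:-→d14:-→d15:-→d16:-→d17:-→d18:-→d19:-→d20:H1→d21:-→d22:-→d23:-→d24:-→d25:-→d26:-→d27:-→d28:H6→d29:-→d30:-→d31:-→d32:H4  best=H4
  + 0.0.0.0/0 (H3) depth=0
  + 43.214.240.124/32 (H4) depth=32
  ? 167.0.0.67  path d0:H3→d1:-→d2:-→d3:-→d4:H4→d5:-→d6:-→d7:-→d8:H5→d9:-→d10:-  best=H5
  ? 160.1.40.115  path d0:H3→d1:-→d2:-→d3:-→d4:H4→d5:-  best=H4
  ? 189.52.240.10  path d0:H3→d1:-→d2:-→d3:-→d4:-→d5:-→d6:-→d7:-→d8:-→d9:H5→d10:-→d11:-→d12:-→d13:-→d14:-→d15:-→d16:-→d17:-→d18:-→d19:-→d20:H1  best=H1
  ? 189.52.252.235  path d0:H3→d1:-→d2:-→d3:-→d4:-→d5:-→d6:-→d7:-→d8:-→d9:H5→d10:-→d11:-→d12:-→d13:-→d14:-→d15:-→d16:-→d17:-→d18:-→d19:-→d20:H1→d21:-  best=H1
  ? 189.52.240.95  path d0:H3→d1:-→d2:-→d3:-→d4:-→d5:-→d6:-→d7:-→d8:-→d9:H5→d10:-→d11:-→d12:-→d13:-→d14:-→d15:-→d16:-→d17:-→d18:-→d19:-→d20:H1  best=H1
  + 43.214.240.112/28 (H3) depth=28

== LOOKUPS ==
["no-route","no-route","H5","H5","H2","H6","H5","H6","H4","H5","H4","H1","H1","H1"]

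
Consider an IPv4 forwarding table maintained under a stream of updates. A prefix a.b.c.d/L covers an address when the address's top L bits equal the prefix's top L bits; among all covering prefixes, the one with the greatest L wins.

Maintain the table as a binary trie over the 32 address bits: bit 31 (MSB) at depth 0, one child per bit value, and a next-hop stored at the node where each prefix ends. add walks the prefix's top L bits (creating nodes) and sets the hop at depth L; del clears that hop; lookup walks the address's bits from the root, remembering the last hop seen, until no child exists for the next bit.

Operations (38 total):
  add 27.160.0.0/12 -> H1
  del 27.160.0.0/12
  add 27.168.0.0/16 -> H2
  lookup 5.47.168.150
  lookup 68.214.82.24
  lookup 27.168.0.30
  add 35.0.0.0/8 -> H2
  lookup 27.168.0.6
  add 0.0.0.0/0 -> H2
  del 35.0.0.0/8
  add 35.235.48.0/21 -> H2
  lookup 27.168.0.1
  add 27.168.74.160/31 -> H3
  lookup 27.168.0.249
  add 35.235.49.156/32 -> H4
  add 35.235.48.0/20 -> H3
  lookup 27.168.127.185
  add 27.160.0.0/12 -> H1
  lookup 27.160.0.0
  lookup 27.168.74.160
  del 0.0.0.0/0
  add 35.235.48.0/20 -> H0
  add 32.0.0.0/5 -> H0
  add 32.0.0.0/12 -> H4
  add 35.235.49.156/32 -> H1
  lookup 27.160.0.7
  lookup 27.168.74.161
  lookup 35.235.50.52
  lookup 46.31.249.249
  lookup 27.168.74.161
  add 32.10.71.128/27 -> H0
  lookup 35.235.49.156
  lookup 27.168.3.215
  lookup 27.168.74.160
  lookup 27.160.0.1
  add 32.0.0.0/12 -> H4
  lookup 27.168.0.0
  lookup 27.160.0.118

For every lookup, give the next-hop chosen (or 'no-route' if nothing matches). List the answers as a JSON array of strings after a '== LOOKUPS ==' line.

Trace:
  add 27.160.0.0/12 -> H1 at depth 12
  del 27.160.0.0/12 (clear depth 12)
  add 27.168.0.0/16 -> H2 at depth 16
  ? 5.47.168.150  path d0:-→d1:-→d2:-→d3:-  best=no-route
  ? 68.214.82.24  path d0:-→d1:-  best=no-route
  ? 27.168.0.30  path d0:-→d1:-→d2:-→d3:-→d4:-→d5:-→d6:-→d7:-→d8:-→d9:-→d10:-→d11:-→d12:-→d13:-→d14:-→d15:-→d16:H2  best=H2
  add 35.0.0.0/8 -> H2 at depth 8
  ? 27.168.0.6  path d0:-→d1:-→d2:-→d3:-→d4:-→d5:-→d6:-→d7:-→d8:-→d9:-→d10:-→d11:-→d12:-→d13:-→d14:-→d15:-→d16:H2  best=H2
  add 0.0.0.0/0 -> H2 at depth 0
  del 35.0.0.0/8 (clear depth 8)
  add 35.235.48.0/21 -> H2 at depth 21
  ? 27.168.0.1  path d0:H2→d1:-→d2:-→d3:-→d4:-→d5:-→d6:-→d7:-→d8:-→d9:-→d10:-→d11:-→d12:-→d13:-→d14:-→d15:-→d16:H2  best=H2
  add 27.168.74.160/31 -> H3 at depth 31
  ? 27.168.0.249  path d0:H2→d1:-→d2:-→d3:-→d4:-→d5:-→d6:-→d7:-→d8:-→d9:-→d10:-→d11:-→d12:-→d13:-→d14:-→d15:-→d16:H2→d17:-  best=H2
  add 35.235.49.156/32 -> H4 at depth 32
  add 35.235.48.0/20 -> H3 at depth 20
  ? 27.168.127.185  path d0:H2→d1:-→d2:-→d3:-→d4:-→d5:-→d6:-→d7:-→d8:-→d9:-→d10:-→d11:-→d12:-→d13:-→d14:-→d15:-→d16:H2→d17:-→d18:-  best=H2
  add 27.160.0.0/12 -> H1 at depth 12
  ? 27.160.0.0  path d0:H2→d1:-→d2:-→d3:-→d4:-→d5:-→d6:-→d7:-→d8:-→d9:-→d10:-→d11:-→d12:H1  best=H1
  ? 27.168.74.160  path d0:H2→d1:-→d2:-→d3:-→d4:-→d5:-→d6:-→d7:-→d8:-→d9:-→d10:-→d11:-→d12:H1→d13:-→d14:-→d15:-→d16:H2→d17:-→d18:-→d19:-→d20:-→d21:-→d22:-→d23:-→d24:-→d25:-→d26:-→d27:-→d28:-→d29:-→d30:-→d31:H3  best=H3
  del 0.0.0.0/0 (clear depth 0)
  add 35.235.48.0/20 -> H0 at depth 20
  add 32.0.0.0/5 -> H0 at depth 5
  add 32.0.0.0/12 -> H4 at depth 12
  add 35.235.49.156/32 -> H1 at depth 32
  ? 27.160.0.7  path d0:-→d1:-→d2:-→d3:-→d4:-→d5:-→d6:-→d7:-→d8:-→d9:-→d10:-→d11:-→d12:H1  best=H1
  ? 27.168.74.161  path d0:-→d1:-→d2:-→d3:-→d4:-→d5:-→d6:-→d7:-→d8:-→d9:-→d10:-→d11:-→d12:H1→d13:-→d14:-→d15:-→d16:H2→d17:-→d18:-→d19:-→d20:-→d21:-→d22:-→d23:-→d24:-→d25:-→d26:-→d27:-→d28:-→d29:-→d30:-→d31:H3  best=H3
  ? 35.235.50.52  path d0:-→d1:-→d2:-→d3:-→d4:-→d5:H0→d6:-→d7:-→d8:-→d9:-→d10:-→d11:-→d12:-→d13:-→d14:-→d15:-→d16:-→d17:-→d18:-→d19:-→d20:H0→d21:H2→d22:-  best=H2
  ? 46.31.249.249  path d0:-→d1:-→d2:-→d3:-→d4:-  best=no-route
  ? 27.168.74.161  path d0:-→d1:-→d2:-→d3:-→d4:-→d5:-→d6:-→d7:-→d8:-→d9:-→d10:-→d11:-→d12:H1→d13:-→d14:-→d15:-→d16:H2→d17:-→d18:-→d19:-→d20:-→d21:-→d22:-→d23:-→d24:-→d25:-→d26:-→d27:-→d28:-→d29:-→d30:-→d31:H3  best=H3
  add 32.10.71.128/27 -> H0 at depth 27
  ? 35.235.49.156  path d0:-→d1:-→d2:-→d3:-→d4:-→d5:H0→d6:-→d7:-→d8:-→d9:-→d10:-→d11:-→d12:-→d13:-→d14:-→d15:-→d16:-→d17:-→d18:-→d19:-→d20:H0→d21:H2→d22:-→d23:-→d24:-→d25:-→d26:-→d27:-→d28:-→d29:-→d30:-→d31:-→d32:H1  best=H1
  ? 27.168.3.215  path d0:-→d1:-→d2:-→d3:-→d4:-→d5:-→d6:-→d7:-→d8:-→d9:-→d10:-→d11:-→d12:H1→d13:-→d14:-→d15:-→d16:H2→d17:-  best=H2
  ? 27.168.74.160  path d0:-→d1:-→d2:-→d3:-→d4:-→d5:-→d6:-→d7:-→d8:-→d9:-→d10:-→d11:-→d12:H1→d13:-→d14:-→d15:-→d16:H2→d17:-→d18:-→d19:-→d20:-→d21:-→d22:-→d23:-→d24:-→d25:-→d26:-→d27:-→d28:-→d29:-→d30:-→d31:H3  best=H3
  ? 27.160.0.1  path d0:-→d1:-→d2:-→d3:-→d4:-→d5:-→d6:-→d7:-→d8:-→d9:-→d10:-→d11:-→d12:H1  best=H1
  add 32.0.0.0/12 -> H4 at depth 12
  ? 27.168.0.0  path d0:-→d1:-→d2:-→d3:-→d4:-→d5:-→d6:-→d7:-→d8:-→d9:-→d10:-→d11:-→d12:H1→d13:-→d14:-→d15:-→d16:H2→d17:-  best=H2
  ? 27.160.0.118  path d0:-→d1:-→d2:-→d3:-→d4:-→d5:-→d6:-→d7:-→d8:-→d9:-→d10:-→d11:-→d12:H1  best=H1

== LOOKUPS ==
["no-route","no-route","H2","H2","H2","H2","H2","H1","H3","H1","H3","H2","no-route","H3","H1","H2","H3","H1","H2","H1"]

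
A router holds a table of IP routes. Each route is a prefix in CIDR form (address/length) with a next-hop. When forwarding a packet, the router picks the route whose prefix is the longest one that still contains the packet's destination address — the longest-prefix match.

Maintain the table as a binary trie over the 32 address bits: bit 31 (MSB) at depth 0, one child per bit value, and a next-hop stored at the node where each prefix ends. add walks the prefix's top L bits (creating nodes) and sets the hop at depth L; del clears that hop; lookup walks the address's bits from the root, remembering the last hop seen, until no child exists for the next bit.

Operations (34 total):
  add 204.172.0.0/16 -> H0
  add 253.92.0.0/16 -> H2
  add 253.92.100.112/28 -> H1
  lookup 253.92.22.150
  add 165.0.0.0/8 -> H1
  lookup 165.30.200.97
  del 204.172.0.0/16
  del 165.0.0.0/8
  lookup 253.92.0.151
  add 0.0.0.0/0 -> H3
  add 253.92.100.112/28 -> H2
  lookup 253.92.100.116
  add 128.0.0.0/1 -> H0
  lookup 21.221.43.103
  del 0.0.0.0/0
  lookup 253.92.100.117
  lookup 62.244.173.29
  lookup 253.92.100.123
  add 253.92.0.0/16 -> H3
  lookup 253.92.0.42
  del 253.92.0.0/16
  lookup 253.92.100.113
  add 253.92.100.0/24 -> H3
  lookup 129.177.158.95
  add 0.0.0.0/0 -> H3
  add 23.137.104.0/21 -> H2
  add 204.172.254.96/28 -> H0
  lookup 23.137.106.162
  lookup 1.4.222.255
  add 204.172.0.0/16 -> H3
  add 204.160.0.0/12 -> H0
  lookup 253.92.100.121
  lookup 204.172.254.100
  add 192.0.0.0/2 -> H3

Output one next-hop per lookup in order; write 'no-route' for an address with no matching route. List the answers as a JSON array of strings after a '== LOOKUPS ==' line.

Apply in order:
  add 204.172.0.0/16 -> H0 at depth 16
  add 253.92.0.0/16 -> H2 at depth 16
  add 253.92.100.112/28 -> H1 at depth 28
  lookup 253.92.22.150: bits 11111101010111000 walk d0:-→d1:-→d2:-→d3:-→d4:-→d5:-→d6:-→d7:-→d8:-→d9:-→d10:-→d11:-→d12:-→d13:-→d14:-→d15:-→d16:H2→d17:- -> H2
  add 165.0.0.0/8 -> H1 at depth 8
  lookup 165.30.200.97: bits 10100101 walk d0:-→d1:-→d2:-→d3:-→d4:-→d5:-→d6:-→d7:-→d8:H1 -> H1
  - 204.172.0.0/16 clear@16
  - 165.0.0.0/8 clear@8
  lookup 253.92.0.151: bits 11111101010111000 walk d0:-→d1:-→d2:-→d3:-→d4:-→d5:-→d6:-→d7:-→d8:-→d9:-→d10:-→d11:-→d12:-→d13:-→d14:-→d15:-→d16:H2→d17:- -> H2
  add 0.0.0.0/0 -> H3 at depth 0
  add 253.92.100.112/28 -> H2 at depth 28
  lookup 253.92.100.116: bits 1111110101011100011001000111 walk d0:H3→d1:-→d2:-→d3:-→d4:-→d5:-→d6:-→d7:-→d8:-→d9:-→d10:-→d11:-→d12:-→d13:-→d14:-→d15:-→d16:H2→d17:-→d18:-→d19:-→d20:-→d21:-→d22:-→d23:-→d24:-→d25:-→d26:-→d27:-→d28:H2 -> H2
  add 128.0.0.0/1 -> H0 at depth 1
  lookup 21.221.43.103: bits ε walk d0:H3 -> H3
  - 0.0.0.0/0 clear@0
  lookup 253.92.100.117: bits 1111110101011100011001000111 walk d0:-→d1:H0→d2:-→d3:-→d4:-→d5:-→d6:-→d7:-→d8:-→d9:-→d10:-→d11:-→d12:-→d13:-→d14:-→d15:-→d16:H2→d17:-→d18:-→d19:-→d20:-→d21:-→d22:-→d23:-→d24:-→d25:-→d26:-→d27:-→d28:H2 -> H2
  lookup 62.244.173.29: bits ε walk d0:- -> no-route
  lookup 253.92.100.123: bits 1111110101011100011001000111 walk d0:-→d1:H0→d2:-→d3:-→d4:-→d5:-→d6:-→d7:-→d8:-→d9:-→d10:-→d11:-→d12:-→d13:-→d14:-→d15:-→d16:H2→d17:-→d18:-→d19:-→d20:-→d21:-→d22:-→d23:-→d24:-→d25:-→d26:-→d27:-→d28:H2 -> H2
  add 253.92.0.0/16 -> H3 at depth 16
  lookup 253.92.0.42: bits 11111101010111000 walk d0:-→d1:H0→d2:-→d3:-→d4:-→d5:-→d6:-→d7:-→d8:-→d9:-→d10:-→d11:-→d12:-→d13:-→d14:-→d15:-→d16:H3→d17:- -> H3
  - 253.92.0.0/16 clear@16
  lookup 253.92.100.113: bits 1111110101011100011001000111 walk d0:-→d1:H0→d2:-→d3:-→d4:-→d5:-→d6:-→d7:-→d8:-→d9:-→d10:-→d11:-→d12:-→d13:-→d14:-→d15:-→d16:-→d17:-→d18:-→d19:-→d20:-→d21:-→d22:-→d23:-→d24:-→d25:-→d26:-→d27:-→d28:H2 -> H2
  add 253.92.100.0/24 -> H3 at depth 24
  lookup 129.177.158.95: bits 10 walk d0:-→d1:H0→d2:- -> H0
  add 0.0.0.0/0 -> H3 at depth 0
  add 23.137.104.0/21 -> H2 at depth 21
  add 204.172.254.96/28 -> H0 at depth 28
  lookup 23.137.106.162: bits 000101111000100101101 walk d0:H3→d1:-→d2:-→d3:-→d4:-→d5:-→d6:-→d7:-→d8:-→d9:-→d10:-→d11:-→d12:-→d13:-→d14:-→d15:-→d16:-→d17:-→d18:-→d19:-→d20:-→d21:H2 -> H2
  lookup 1.4.222.255: bits 000 walk d0:H3→d1:-→d2:-→d3:- -> H3
  add 204.172.0.0/16 -> H3 at depth 16
  add 204.160.0.0/12 -> H0 at depth 12
  lookup 253.92.100.121: bits 1111110101011100011001000111 walk d0:H3→d1:H0→d2:-→d3:-→d4:-→d5:-→d6:-→d7:-→d8:-→d9:-→d10:-→d11:-→d12:-→d13:-→d14:-→d15:-→d16:-→d17:-→d18:-→d19:-→d20:-→d21:-→d22:-→d23:-→d24:H3→d25:-→d26:-→d27:-→d28:H2 -> H2
  lookup 204.172.254.100: bits 1100110010101100111111100110 walk d0:H3→d1:H0→d2:-→d3:-→d4:-→d5:-→d6:-→d7:-→d8:-→d9:-→d10:-→d11:-→d12:H0→d13:-→d14:-→d15:-→d16:H3→d17:-→d18:-→d19:-→d20:-→d21:-→d22:-→d23:-→d24:-→d25:-→d26:-→d27:-→d28:H0 -> H0
  add 192.0.0.0/2 -> H3 at depth 2

== LOOKUPS ==
["H2","H1","H2","H2","H3","H2","no-route","H2","H3","H2","H0","H2","H3","H2","H0"]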